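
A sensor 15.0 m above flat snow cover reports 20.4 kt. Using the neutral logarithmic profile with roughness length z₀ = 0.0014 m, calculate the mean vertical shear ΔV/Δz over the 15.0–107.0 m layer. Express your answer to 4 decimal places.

0.0470 kt/m

Log law: V₂ = V₁ · ln(z₂/z₀)/ln(z₁/z₀) = 20.4 × 11.2441/9.2793 = 24.7194 kt
ΔV/Δz = (24.7194 − 20.4)/(107.0 − 15.0) = 4.3194/92.0000 = 0.04695 kt/m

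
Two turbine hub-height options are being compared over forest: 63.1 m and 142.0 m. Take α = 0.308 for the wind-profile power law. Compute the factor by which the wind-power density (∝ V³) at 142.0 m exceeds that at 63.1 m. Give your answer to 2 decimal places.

Speed ratio: V_B/V_A = (z_B/z_A)^α = (142.0/63.1)^0.308 = (2.2504)^0.308 = 1.28380
Power-density ratio: P_B/P_A = (V_B/V_A)³ = (1.28380)³ = 2.11586

2.12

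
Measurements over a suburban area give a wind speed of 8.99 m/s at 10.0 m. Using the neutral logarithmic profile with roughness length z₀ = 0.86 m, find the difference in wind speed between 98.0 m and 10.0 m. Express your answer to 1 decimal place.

Log law: V₂ = V₁ · ln(z₂/z₀)/ln(z₁/z₀) = 8.99 × 4.7358/2.4534 = 17.3533 m/s
ΔV = 17.3533 − 8.99 = 8.3633 m/s

8.4 m/s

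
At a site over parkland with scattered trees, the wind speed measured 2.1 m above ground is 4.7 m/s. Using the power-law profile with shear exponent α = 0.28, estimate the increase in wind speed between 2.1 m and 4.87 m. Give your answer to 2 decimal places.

Power law: V₂ = V₁ · (z₂/z₁)^α = 4.7 × (2.3190)^0.28 = 5.9482 m/s
ΔV = 5.9482 − 4.7 = 1.2482 m/s

1.25 m/s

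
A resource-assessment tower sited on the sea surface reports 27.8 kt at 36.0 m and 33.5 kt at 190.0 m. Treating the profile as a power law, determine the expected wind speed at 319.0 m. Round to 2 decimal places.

First find α: α = ln(V₂/V₁)/ln(z₂/z₁) = ln(33.5/27.8)/ln(190.0/36.0) = 0.18651/1.66351 = 0.1121
Extrapolate from 190.0 m to 319.0 m: V₃ = 33.5 × (319.0/190.0)^0.1121 = 33.5 × 1.0598 = 35.5039 kt

35.50 kt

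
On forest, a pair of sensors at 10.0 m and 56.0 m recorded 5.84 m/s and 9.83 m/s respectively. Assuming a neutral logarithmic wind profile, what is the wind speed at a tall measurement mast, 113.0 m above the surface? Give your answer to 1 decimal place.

11.5 m/s

Log law: V ∝ ln(z/z₀). From the pair, with r = V₁/V₂ = 0.59410,
ln z₀ = (ln z₁ − r·ln z₂)/(1 − r) = (2.3026 − 0.59410×4.0254)/0.40590 = -0.2190 → z₀ = 0.8034 m
V₃ = V₁ · ln(z₃/z₀)/ln(z₁/z₀) = 5.84 × 4.9463/2.5215 = 11.4559 m/s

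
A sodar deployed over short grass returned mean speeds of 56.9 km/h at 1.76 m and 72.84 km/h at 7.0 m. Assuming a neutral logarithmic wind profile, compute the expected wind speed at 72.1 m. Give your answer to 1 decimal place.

Log law: V ∝ ln(z/z₀). From the pair, with r = V₁/V₂ = 0.78116,
ln z₀ = (ln z₁ − r·ln z₂)/(1 − r) = (0.5653 − 0.78116×1.9459)/0.21884 = -4.3629 → z₀ = 0.01274 m
V₃ = V₁ · ln(z₃/z₀)/ln(z₁/z₀) = 56.9 × 8.6410/4.9282 = 99.7663 km/h

99.8 km/h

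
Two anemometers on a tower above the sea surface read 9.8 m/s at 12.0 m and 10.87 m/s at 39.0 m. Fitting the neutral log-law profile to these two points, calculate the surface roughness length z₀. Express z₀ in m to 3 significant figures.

z₀ ≈ 0.000246 m

Log law: V(z) ∝ ln(z/z₀). With r = V₁/V₂ = 9.8/10.87 = 0.90156,
r · ln(z₂/z₀) = ln(z₁/z₀) ⇒ ln z₀ = (ln z₁ − r·ln z₂)/(1 − r)
ln z₀ = (2.48491 − 0.90156×3.66356) / 0.09844 = -8.3103
z₀ = exp(-8.3103) = 0.0002460 m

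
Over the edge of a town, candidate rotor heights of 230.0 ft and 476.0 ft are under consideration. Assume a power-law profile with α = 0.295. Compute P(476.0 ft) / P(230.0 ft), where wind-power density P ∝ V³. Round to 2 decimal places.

Speed ratio: V_B/V_A = (z_B/z_A)^α = (476.0/230.0)^0.295 = (2.0696)^0.295 = 1.23932
Power-density ratio: P_B/P_A = (V_B/V_A)³ = (1.23932)³ = 1.90350

1.90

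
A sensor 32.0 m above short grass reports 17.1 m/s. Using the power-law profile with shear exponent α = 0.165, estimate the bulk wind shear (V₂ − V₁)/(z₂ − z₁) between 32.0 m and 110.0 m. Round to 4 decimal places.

Power law: V₂ = V₁ · (z₂/z₁)^α = 17.1 × (3.4375)^0.165 = 20.9641 m/s
ΔV/Δz = (20.9641 − 17.1)/(110.0 − 32.0) = 3.8641/78.0000 = 0.04954 m/s/m

0.0495 m/s/m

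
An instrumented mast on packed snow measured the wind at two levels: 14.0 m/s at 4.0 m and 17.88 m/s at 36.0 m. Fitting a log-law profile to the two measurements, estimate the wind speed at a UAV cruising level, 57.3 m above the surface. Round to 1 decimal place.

18.7 m/s

Log law: V ∝ ln(z/z₀). From the pair, with r = V₁/V₂ = 0.78300,
ln z₀ = (ln z₁ − r·ln z₂)/(1 − r) = (1.3863 − 0.78300×3.5835)/0.21700 = -6.5418 → z₀ = 0.001442 m
V₃ = V₁ · ln(z₃/z₀)/ln(z₁/z₀) = 14.0 × 10.5901/7.9281 = 18.7007 m/s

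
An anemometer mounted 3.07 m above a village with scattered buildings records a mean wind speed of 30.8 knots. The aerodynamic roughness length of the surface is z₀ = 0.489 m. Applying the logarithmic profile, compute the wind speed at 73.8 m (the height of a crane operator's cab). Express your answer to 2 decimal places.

84.11 knots

Log law: V(z) ∝ ln(z/z₀), so V₂/V₁ = ln(z₂/z₀) / ln(z₁/z₀).
ln(73.8/0.489) = 5.0168, ln(3.07/0.489) = 1.8371
V₂ = 30.8 × 5.0168/1.8371 = 30.8 × 2.7308 = 84.1100 knots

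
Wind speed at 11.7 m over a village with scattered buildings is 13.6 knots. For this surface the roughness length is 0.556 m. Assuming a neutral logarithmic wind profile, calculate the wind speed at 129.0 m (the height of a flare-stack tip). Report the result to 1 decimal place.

Log law: V(z) ∝ ln(z/z₀), so V₂/V₁ = ln(z₂/z₀) / ln(z₁/z₀).
ln(129.0/0.556) = 5.4468, ln(11.7/0.556) = 3.0466
V₂ = 13.6 × 5.4468/3.0466 = 13.6 × 1.7878 = 24.3147 knots

24.3 knots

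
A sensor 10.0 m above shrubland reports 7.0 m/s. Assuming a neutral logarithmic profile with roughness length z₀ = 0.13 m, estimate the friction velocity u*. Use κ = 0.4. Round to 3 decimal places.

Log law: V(z) = (u*/κ) · ln(z/z₀) ⇒ u* = κ · V / ln(z/z₀)
u* = 0.4 × 7.0 / ln(10.0/0.13) = 0.4 × 7.0 / 4.3428
   = 2.8000 / 4.3428 = 0.6447 m/s

u* ≈ 0.645 m/s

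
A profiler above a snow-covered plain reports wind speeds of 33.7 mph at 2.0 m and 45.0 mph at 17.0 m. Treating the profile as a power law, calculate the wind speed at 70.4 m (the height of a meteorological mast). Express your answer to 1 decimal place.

First find α: α = ln(V₂/V₁)/ln(z₂/z₁) = ln(45.0/33.7)/ln(17.0/2.0) = 0.28916/2.14007 = 0.1351
Extrapolate from 17.0 m to 70.4 m: V₃ = 45.0 × (70.4/17.0)^0.1351 = 45.0 × 1.2117 = 54.5253 mph

54.5 mph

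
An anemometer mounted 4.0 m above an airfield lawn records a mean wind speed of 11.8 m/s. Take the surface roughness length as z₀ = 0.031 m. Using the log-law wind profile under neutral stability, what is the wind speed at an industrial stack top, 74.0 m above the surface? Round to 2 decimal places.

Log law: V(z) ∝ ln(z/z₀), so V₂/V₁ = ln(z₂/z₀) / ln(z₁/z₀).
ln(74.0/0.031) = 7.7778, ln(4.0/0.031) = 4.8601
V₂ = 11.8 × 7.7778/4.8601 = 11.8 × 1.6004 = 18.8842 m/s

18.88 m/s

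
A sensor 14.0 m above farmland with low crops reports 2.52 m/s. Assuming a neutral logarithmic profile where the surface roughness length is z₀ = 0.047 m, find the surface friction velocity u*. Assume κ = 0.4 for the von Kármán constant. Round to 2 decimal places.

u* ≈ 0.18 m/s

Log law: V(z) = (u*/κ) · ln(z/z₀) ⇒ u* = κ · V / ln(z/z₀)
u* = 0.4 × 2.52 / ln(14.0/0.047) = 0.4 × 2.52 / 5.6967
   = 1.0080 / 5.6967 = 0.1769 m/s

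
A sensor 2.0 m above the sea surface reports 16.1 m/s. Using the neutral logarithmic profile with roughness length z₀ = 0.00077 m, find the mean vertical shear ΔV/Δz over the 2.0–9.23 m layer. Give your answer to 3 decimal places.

Log law: V₂ = V₁ · ln(z₂/z₀)/ln(z₁/z₀) = 16.1 × 9.3916/7.8623 = 19.2317 m/s
ΔV/Δz = (19.2317 − 16.1)/(9.23 − 2.0) = 3.1317/7.2300 = 0.43315 m/s/m

0.433 m/s/m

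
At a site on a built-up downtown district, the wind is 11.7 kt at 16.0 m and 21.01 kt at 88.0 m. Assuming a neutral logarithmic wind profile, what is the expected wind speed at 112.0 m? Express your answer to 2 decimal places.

22.33 kt

Log law: V ∝ ln(z/z₀). From the pair, with r = V₁/V₂ = 0.55688,
ln z₀ = (ln z₁ − r·ln z₂)/(1 − r) = (2.7726 − 0.55688×4.4773)/0.44312 = 0.6302 → z₀ = 1.878 m
V₃ = V₁ · ln(z₃/z₀)/ln(z₁/z₀) = 11.7 × 4.0883/2.1424 = 22.3270 kt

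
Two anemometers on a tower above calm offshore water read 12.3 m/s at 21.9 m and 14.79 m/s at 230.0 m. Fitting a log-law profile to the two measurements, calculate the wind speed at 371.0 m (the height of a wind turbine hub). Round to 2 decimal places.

Log law: V ∝ ln(z/z₀). From the pair, with r = V₁/V₂ = 0.83164,
ln z₀ = (ln z₁ − r·ln z₂)/(1 − r) = (3.0865 − 0.83164×5.4381)/0.16836 = -8.5298 → z₀ = 0.0001975 m
V₃ = V₁ · ln(z₃/z₀)/ln(z₁/z₀) = 12.3 × 14.4460/11.6163 = 15.2963 m/s

15.30 m/s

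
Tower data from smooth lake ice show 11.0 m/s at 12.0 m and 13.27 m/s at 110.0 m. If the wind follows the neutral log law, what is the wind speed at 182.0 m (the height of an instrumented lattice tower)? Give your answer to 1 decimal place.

13.8 m/s

Log law: V ∝ ln(z/z₀). From the pair, with r = V₁/V₂ = 0.82894,
ln z₀ = (ln z₁ − r·ln z₂)/(1 − r) = (2.4849 − 0.82894×4.7005)/0.17106 = -8.2514 → z₀ = 0.0002609 m
V₃ = V₁ · ln(z₃/z₀)/ln(z₁/z₀) = 11.0 × 13.4554/10.7363 = 13.7859 m/s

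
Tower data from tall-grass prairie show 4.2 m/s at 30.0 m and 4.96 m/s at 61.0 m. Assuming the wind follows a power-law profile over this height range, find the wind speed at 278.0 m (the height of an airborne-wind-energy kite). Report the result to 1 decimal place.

First find α: α = ln(V₂/V₁)/ln(z₂/z₁) = ln(4.96/4.2)/ln(61.0/30.0) = 0.16632/0.70968 = 0.2344
Extrapolate from 61.0 m to 278.0 m: V₃ = 4.96 × (278.0/61.0)^0.2344 = 4.96 × 1.4268 = 7.0772 m/s

7.1 m/s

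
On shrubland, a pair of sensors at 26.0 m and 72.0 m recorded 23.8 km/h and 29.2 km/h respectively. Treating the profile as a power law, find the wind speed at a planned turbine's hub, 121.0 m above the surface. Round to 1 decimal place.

First find α: α = ln(V₂/V₁)/ln(z₂/z₁) = ln(29.2/23.8)/ln(72.0/26.0) = 0.20448/1.01857 = 0.2008
Extrapolate from 72.0 m to 121.0 m: V₃ = 29.2 × (121.0/72.0)^0.2008 = 29.2 × 1.1098 = 32.4074 km/h

32.4 km/h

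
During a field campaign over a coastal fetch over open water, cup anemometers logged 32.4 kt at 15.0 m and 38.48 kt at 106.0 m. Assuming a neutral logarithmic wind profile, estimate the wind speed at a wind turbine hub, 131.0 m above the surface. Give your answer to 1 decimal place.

Log law: V ∝ ln(z/z₀). From the pair, with r = V₁/V₂ = 0.84200,
ln z₀ = (ln z₁ − r·ln z₂)/(1 − r) = (2.7081 − 0.84200×4.6634)/0.15800 = -7.7121 → z₀ = 0.0004474 m
V₃ = V₁ · ln(z₃/z₀)/ln(z₁/z₀) = 32.4 × 12.5873/10.4202 = 39.1384 kt

39.1 kt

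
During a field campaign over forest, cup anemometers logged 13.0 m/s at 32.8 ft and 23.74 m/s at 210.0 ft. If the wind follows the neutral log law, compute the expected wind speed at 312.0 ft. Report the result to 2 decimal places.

Log law: V ∝ ln(z/z₀). From the pair, with r = V₁/V₂ = 0.54760,
ln z₀ = (ln z₁ − r·ln z₂)/(1 − r) = (3.4904 − 0.54760×5.3471)/0.45240 = 1.2431 → z₀ = 3.466 ft
V₃ = V₁ · ln(z₃/z₀)/ln(z₁/z₀) = 13.0 × 4.5000/2.2474 = 26.0301 m/s

26.03 m/s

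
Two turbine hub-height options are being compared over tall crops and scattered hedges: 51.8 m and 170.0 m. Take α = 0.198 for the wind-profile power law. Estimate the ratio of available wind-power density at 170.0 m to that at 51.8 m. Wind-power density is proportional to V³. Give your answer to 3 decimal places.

2.026

Speed ratio: V_B/V_A = (z_B/z_A)^α = (170.0/51.8)^0.198 = (3.2819)^0.198 = 1.26529
Power-density ratio: P_B/P_A = (V_B/V_A)³ = (1.26529)³ = 2.02570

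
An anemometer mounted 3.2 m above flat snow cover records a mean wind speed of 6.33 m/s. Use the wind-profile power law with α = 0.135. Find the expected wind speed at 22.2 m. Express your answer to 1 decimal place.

Power-law profile: V₂ = V₁ · (z₂/z₁)^α
V₂ = 6.33 × (22.2/3.2)^0.135 = 6.33 × (6.9375)^0.135
    = 6.33 × 1.2989 = 8.2218 m/s

8.2 m/s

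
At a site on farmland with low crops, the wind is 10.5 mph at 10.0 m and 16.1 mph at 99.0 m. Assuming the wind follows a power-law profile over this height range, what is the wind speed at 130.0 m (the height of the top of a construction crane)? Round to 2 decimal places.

First find α: α = ln(V₂/V₁)/ln(z₂/z₁) = ln(16.1/10.5)/ln(99.0/10.0) = 0.42744/2.29253 = 0.1865
Extrapolate from 99.0 m to 130.0 m: V₃ = 16.1 × (130.0/99.0)^0.1865 = 16.1 × 1.0521 = 16.9389 mph

16.94 mph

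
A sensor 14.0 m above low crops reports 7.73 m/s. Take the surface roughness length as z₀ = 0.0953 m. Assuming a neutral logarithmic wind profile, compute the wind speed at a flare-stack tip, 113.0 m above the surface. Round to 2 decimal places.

10.97 m/s

Log law: V(z) ∝ ln(z/z₀), so V₂/V₁ = ln(z₂/z₀) / ln(z₁/z₀).
ln(113.0/0.0953) = 7.0781, ln(14.0/0.0953) = 4.9898
V₂ = 7.73 × 7.0781/4.9898 = 7.73 × 1.4185 = 10.9652 m/s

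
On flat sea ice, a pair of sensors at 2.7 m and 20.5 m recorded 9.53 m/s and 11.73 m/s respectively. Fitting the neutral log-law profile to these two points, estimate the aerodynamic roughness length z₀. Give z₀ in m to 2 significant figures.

Log law: V(z) ∝ ln(z/z₀). With r = V₁/V₂ = 9.53/11.73 = 0.81245,
r · ln(z₂/z₀) = ln(z₁/z₀) ⇒ ln z₀ = (ln z₁ − r·ln z₂)/(1 − r)
ln z₀ = (0.99325 − 0.81245×3.02042) / 0.18755 = -7.7881
z₀ = exp(-7.7881) = 0.0004146 m

z₀ ≈ 0.00041 m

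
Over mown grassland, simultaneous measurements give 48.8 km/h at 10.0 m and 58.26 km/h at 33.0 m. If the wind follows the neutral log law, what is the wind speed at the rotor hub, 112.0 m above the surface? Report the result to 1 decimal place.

67.9 km/h

Log law: V ∝ ln(z/z₀). From the pair, with r = V₁/V₂ = 0.83762,
ln z₀ = (ln z₁ − r·ln z₂)/(1 − r) = (2.3026 − 0.83762×3.4965)/0.16238 = -3.8563 → z₀ = 0.02115 m
V₃ = V₁ · ln(z₃/z₀)/ln(z₁/z₀) = 48.8 × 8.5748/6.1589 = 67.9424 km/h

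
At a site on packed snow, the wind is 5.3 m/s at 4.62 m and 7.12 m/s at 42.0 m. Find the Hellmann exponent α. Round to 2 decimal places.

α ≈ 0.13

Power law: V₂/V₁ = (z₂/z₁)^α ⇒ α = ln(V₂/V₁) / ln(z₂/z₁)
α = ln(7.12/5.3) / ln(42.0/4.62) = ln(1.3434) / ln(9.0909)
  = 0.29520 / 2.20727 = 0.13374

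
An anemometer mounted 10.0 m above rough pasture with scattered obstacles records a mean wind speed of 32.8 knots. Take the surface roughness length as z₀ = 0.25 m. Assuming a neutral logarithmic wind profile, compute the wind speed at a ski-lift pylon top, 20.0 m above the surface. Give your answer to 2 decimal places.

38.96 knots

Log law: V(z) ∝ ln(z/z₀), so V₂/V₁ = ln(z₂/z₀) / ln(z₁/z₀).
ln(20.0/0.25) = 4.3820, ln(10.0/0.25) = 3.6889
V₂ = 32.8 × 4.3820/3.6889 = 32.8 × 1.1879 = 38.9632 knots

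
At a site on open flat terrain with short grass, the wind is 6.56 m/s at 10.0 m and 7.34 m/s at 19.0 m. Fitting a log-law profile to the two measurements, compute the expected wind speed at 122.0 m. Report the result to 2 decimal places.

Log law: V ∝ ln(z/z₀). From the pair, with r = V₁/V₂ = 0.89373,
ln z₀ = (ln z₁ − r·ln z₂)/(1 − r) = (2.3026 − 0.89373×2.9444)/0.10627 = -3.0956 → z₀ = 0.04525 m
V₃ = V₁ · ln(z₃/z₀)/ln(z₁/z₀) = 6.56 × 7.8996/5.3982 = 9.5998 m/s

9.60 m/s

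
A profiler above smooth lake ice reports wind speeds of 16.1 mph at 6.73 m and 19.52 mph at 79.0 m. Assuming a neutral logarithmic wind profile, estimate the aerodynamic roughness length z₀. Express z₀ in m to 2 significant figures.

z₀ ≈ 0.000062 m

Log law: V(z) ∝ ln(z/z₀). With r = V₁/V₂ = 16.1/19.52 = 0.82480,
r · ln(z₂/z₀) = ln(z₁/z₀) ⇒ ln z₀ = (ln z₁ − r·ln z₂)/(1 − r)
ln z₀ = (1.90658 − 0.82480×4.36945) / 0.17520 = -9.6877
z₀ = exp(-9.6877) = 0.00006205 m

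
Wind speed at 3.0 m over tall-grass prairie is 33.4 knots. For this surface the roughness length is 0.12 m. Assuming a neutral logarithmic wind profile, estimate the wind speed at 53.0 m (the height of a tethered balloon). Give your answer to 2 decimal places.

Log law: V(z) ∝ ln(z/z₀), so V₂/V₁ = ln(z₂/z₀) / ln(z₁/z₀).
ln(53.0/0.12) = 6.0906, ln(3.0/0.12) = 3.2189
V₂ = 33.4 × 6.0906/3.2189 = 33.4 × 1.8921 = 63.1974 knots

63.20 knots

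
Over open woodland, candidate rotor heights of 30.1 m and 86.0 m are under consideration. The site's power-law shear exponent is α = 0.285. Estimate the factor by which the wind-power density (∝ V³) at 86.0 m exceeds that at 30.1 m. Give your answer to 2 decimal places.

Speed ratio: V_B/V_A = (z_B/z_A)^α = (86.0/30.1)^0.285 = (2.8571)^0.285 = 1.34878
Power-density ratio: P_B/P_A = (V_B/V_A)³ = (1.34878)³ = 2.45370

2.45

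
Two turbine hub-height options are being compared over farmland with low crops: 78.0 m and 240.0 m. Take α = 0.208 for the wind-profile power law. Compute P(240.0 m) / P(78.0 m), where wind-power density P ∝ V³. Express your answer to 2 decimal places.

2.02

Speed ratio: V_B/V_A = (z_B/z_A)^α = (240.0/78.0)^0.208 = (3.0769)^0.208 = 1.26336
Power-density ratio: P_B/P_A = (V_B/V_A)³ = (1.26336)³ = 2.01644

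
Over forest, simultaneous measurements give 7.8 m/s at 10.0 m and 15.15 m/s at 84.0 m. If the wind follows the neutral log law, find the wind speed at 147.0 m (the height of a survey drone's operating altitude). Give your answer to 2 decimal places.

Log law: V ∝ ln(z/z₀). From the pair, with r = V₁/V₂ = 0.51485,
ln z₀ = (ln z₁ − r·ln z₂)/(1 − r) = (2.3026 − 0.51485×4.4308)/0.48515 = 0.0441 → z₀ = 1.045 m
V₃ = V₁ · ln(z₃/z₀)/ln(z₁/z₀) = 7.8 × 4.9464/2.2585 = 17.0827 m/s

17.08 m/s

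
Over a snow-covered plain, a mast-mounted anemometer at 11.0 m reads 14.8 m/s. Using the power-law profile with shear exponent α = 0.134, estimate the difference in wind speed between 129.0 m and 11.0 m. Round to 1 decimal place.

Power law: V₂ = V₁ · (z₂/z₁)^α = 14.8 × (11.7273)^0.134 = 20.5842 m/s
ΔV = 20.5842 − 14.8 = 5.7842 m/s

5.8 m/s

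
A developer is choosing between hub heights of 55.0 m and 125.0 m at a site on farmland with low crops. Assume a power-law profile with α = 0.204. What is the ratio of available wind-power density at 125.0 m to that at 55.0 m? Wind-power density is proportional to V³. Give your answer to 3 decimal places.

Speed ratio: V_B/V_A = (z_B/z_A)^α = (125.0/55.0)^0.204 = (2.2727)^0.204 = 1.18232
Power-density ratio: P_B/P_A = (V_B/V_A)³ = (1.18232)³ = 1.65275

1.653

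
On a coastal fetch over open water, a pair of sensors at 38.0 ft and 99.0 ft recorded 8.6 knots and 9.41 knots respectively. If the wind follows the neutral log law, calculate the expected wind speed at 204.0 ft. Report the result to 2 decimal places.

Log law: V ∝ ln(z/z₀). From the pair, with r = V₁/V₂ = 0.91392,
ln z₀ = (ln z₁ − r·ln z₂)/(1 − r) = (3.6376 − 0.91392×4.5951)/0.08608 = -6.5288 → z₀ = 0.001461 ft
V₃ = V₁ · ln(z₃/z₀)/ln(z₁/z₀) = 8.6 × 11.8469/10.1664 = 10.0216 knots

10.02 knots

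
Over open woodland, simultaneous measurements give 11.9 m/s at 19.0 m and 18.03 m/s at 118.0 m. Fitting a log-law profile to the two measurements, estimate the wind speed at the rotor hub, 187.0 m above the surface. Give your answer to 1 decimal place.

Log law: V ∝ ln(z/z₀). From the pair, with r = V₁/V₂ = 0.66001,
ln z₀ = (ln z₁ − r·ln z₂)/(1 − r) = (2.9444 − 0.66001×4.7707)/0.33999 = -0.6008 → z₀ = 0.5484 m
V₃ = V₁ · ln(z₃/z₀)/ln(z₁/z₀) = 11.9 × 5.8319/3.5452 = 19.5755 m/s

19.6 m/s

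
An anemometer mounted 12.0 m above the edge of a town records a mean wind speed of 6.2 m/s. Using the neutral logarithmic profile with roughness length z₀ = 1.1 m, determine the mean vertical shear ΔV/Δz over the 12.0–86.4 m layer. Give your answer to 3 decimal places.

Log law: V₂ = V₁ · ln(z₂/z₀)/ln(z₁/z₀) = 6.2 × 4.3637/2.3896 = 11.3219 m/s
ΔV/Δz = (11.3219 − 6.2)/(86.4 − 12.0) = 5.1219/74.4000 = 0.06884 m/s/m

0.069 m/s/m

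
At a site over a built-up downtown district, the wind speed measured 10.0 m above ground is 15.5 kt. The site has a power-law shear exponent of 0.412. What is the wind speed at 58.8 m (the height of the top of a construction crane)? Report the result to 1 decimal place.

32.2 kt

Power-law profile: V₂ = V₁ · (z₂/z₁)^α
V₂ = 15.5 × (58.8/10.0)^0.412 = 15.5 × (5.8800)^0.412
    = 15.5 × 2.0748 = 32.1599 kt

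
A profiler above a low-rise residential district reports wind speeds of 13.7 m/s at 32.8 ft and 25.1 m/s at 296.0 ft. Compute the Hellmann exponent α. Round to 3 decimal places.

Power law: V₂/V₁ = (z₂/z₁)^α ⇒ α = ln(V₂/V₁) / ln(z₂/z₁)
α = ln(25.1/13.7) / ln(296.0/32.8) = ln(1.8321) / ln(9.0244)
  = 0.60547 / 2.19993 = 0.27522

α ≈ 0.275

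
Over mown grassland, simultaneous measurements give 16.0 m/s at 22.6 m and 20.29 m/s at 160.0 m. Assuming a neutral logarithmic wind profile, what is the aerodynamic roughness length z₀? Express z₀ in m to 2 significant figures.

z₀ ≈ 0.015 m

Log law: V(z) ∝ ln(z/z₀). With r = V₁/V₂ = 16.0/20.29 = 0.78857,
r · ln(z₂/z₀) = ln(z₁/z₀) ⇒ ln z₀ = (ln z₁ − r·ln z₂)/(1 − r)
ln z₀ = (3.11795 − 0.78857×5.07517) / 0.21143 = -4.1817
z₀ = exp(-4.1817) = 0.01527 m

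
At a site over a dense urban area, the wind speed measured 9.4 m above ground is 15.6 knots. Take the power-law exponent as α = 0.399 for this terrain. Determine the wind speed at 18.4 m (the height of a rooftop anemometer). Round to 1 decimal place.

20.4 knots

Power-law profile: V₂ = V₁ · (z₂/z₁)^α
V₂ = 15.6 × (18.4/9.4)^0.399 = 15.6 × (1.9574)^0.399
    = 15.6 × 1.3073 = 20.3943 knots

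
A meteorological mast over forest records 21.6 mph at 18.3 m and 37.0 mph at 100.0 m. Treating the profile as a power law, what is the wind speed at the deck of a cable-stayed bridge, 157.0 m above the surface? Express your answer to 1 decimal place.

First find α: α = ln(V₂/V₁)/ln(z₂/z₁) = ln(37.0/21.6)/ln(100.0/18.3) = 0.53822/1.69827 = 0.3169
Extrapolate from 100.0 m to 157.0 m: V₃ = 37.0 × (157.0/100.0)^0.3169 = 37.0 × 1.1537 = 42.6862 mph

42.7 mph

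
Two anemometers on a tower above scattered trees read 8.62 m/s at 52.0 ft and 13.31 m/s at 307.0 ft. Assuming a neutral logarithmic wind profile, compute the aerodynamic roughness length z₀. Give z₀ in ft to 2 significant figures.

Log law: V(z) ∝ ln(z/z₀). With r = V₁/V₂ = 8.62/13.31 = 0.64763,
r · ln(z₂/z₀) = ln(z₁/z₀) ⇒ ln z₀ = (ln z₁ − r·ln z₂)/(1 − r)
ln z₀ = (3.95124 − 0.64763×5.72685) / 0.35237 = 0.6878
z₀ = exp(0.6878) = 1.989 ft

z₀ ≈ 2.0 ft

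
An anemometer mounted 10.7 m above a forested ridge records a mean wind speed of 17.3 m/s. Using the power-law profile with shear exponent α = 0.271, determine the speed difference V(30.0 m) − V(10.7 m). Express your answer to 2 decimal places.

5.58 m/s

Power law: V₂ = V₁ · (z₂/z₁)^α = 17.3 × (2.8037)^0.271 = 22.8762 m/s
ΔV = 22.8762 − 17.3 = 5.5762 m/s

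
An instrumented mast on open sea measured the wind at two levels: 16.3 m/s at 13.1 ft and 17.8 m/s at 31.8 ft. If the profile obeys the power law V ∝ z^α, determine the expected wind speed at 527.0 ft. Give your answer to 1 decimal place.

23.5 m/s

First find α: α = ln(V₂/V₁)/ln(z₂/z₁) = ln(17.8/16.3)/ln(31.8/13.1) = 0.08803/0.88685 = 0.0993
Extrapolate from 31.8 ft to 527.0 ft: V₃ = 17.8 × (527.0/31.8)^0.0993 = 17.8 × 1.3214 = 23.5213 m/s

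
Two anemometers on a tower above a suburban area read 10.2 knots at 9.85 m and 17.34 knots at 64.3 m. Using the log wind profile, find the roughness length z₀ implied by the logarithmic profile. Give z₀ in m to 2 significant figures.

Log law: V(z) ∝ ln(z/z₀). With r = V₁/V₂ = 10.2/17.34 = 0.58824,
r · ln(z₂/z₀) = ln(z₁/z₀) ⇒ ln z₀ = (ln z₁ − r·ln z₂)/(1 − r)
ln z₀ = (2.28747 − 0.58824×4.16356) / 0.41176 = -0.3927
z₀ = exp(-0.3927) = 0.6753 m

z₀ ≈ 0.68 m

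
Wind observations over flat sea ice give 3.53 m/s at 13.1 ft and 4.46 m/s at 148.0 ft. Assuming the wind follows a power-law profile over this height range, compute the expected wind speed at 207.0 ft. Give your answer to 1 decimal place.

4.6 m/s

First find α: α = ln(V₂/V₁)/ln(z₂/z₁) = ln(4.46/3.53)/ln(148.0/13.1) = 0.23385/2.42460 = 0.0964
Extrapolate from 148.0 ft to 207.0 ft: V₃ = 4.46 × (207.0/148.0)^0.0964 = 4.46 × 1.0329 = 4.6067 m/s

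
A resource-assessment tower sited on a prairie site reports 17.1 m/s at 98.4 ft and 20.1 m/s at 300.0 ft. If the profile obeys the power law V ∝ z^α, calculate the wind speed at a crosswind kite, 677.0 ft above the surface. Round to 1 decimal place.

22.6 m/s

First find α: α = ln(V₂/V₁)/ln(z₂/z₁) = ln(20.1/17.1)/ln(300.0/98.4) = 0.16164/1.11474 = 0.1450
Extrapolate from 300.0 ft to 677.0 ft: V₃ = 20.1 × (677.0/300.0)^0.1450 = 20.1 × 1.1253 = 22.6178 m/s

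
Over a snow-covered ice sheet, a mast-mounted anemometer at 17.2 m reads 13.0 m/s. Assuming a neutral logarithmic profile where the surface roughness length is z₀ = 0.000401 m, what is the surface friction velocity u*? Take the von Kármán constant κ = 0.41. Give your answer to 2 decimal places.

u* ≈ 0.50 m/s

Log law: V(z) = (u*/κ) · ln(z/z₀) ⇒ u* = κ · V / ln(z/z₀)
u* = 0.41 × 13.0 / ln(17.2/0.000401) = 0.41 × 13.0 / 10.6665
   = 5.3300 / 10.6665 = 0.4997 m/s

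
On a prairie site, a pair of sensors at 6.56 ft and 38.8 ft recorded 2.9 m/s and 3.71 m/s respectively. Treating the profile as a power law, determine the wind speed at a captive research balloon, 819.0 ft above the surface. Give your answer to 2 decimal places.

5.66 m/s

First find α: α = ln(V₂/V₁)/ln(z₂/z₁) = ln(3.71/2.9)/ln(38.8/6.56) = 0.24632/1.77743 = 0.1386
Extrapolate from 38.8 ft to 819.0 ft: V₃ = 3.71 × (819.0/38.8)^0.1386 = 3.71 × 1.5260 = 5.6614 m/s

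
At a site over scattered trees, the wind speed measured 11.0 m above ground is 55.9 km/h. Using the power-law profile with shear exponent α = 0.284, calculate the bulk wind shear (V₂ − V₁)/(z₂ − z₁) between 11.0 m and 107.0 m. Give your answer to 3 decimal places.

0.529 km/h/m

Power law: V₂ = V₁ · (z₂/z₁)^α = 55.9 × (9.7273)^0.284 = 106.6599 km/h
ΔV/Δz = (106.6599 − 55.9)/(107.0 − 11.0) = 50.7599/96.0000 = 0.52875 km/h/m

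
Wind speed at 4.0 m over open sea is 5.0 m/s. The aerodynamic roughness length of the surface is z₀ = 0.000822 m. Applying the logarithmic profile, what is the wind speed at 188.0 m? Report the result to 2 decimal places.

7.27 m/s

Log law: V(z) ∝ ln(z/z₀), so V₂/V₁ = ln(z₂/z₀) / ln(z₁/z₀).
ln(188.0/0.000822) = 12.3402, ln(4.0/0.000822) = 8.4901
V₂ = 5.0 × 12.3402/8.4901 = 5.0 × 1.4535 = 7.2674 m/s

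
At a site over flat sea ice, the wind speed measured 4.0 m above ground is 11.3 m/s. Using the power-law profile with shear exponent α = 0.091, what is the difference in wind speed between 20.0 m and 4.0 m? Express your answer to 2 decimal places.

Power law: V₂ = V₁ · (z₂/z₁)^α = 11.3 × (5.0000)^0.091 = 13.0823 m/s
ΔV = 13.0823 − 11.3 = 1.7823 m/s

1.78 m/s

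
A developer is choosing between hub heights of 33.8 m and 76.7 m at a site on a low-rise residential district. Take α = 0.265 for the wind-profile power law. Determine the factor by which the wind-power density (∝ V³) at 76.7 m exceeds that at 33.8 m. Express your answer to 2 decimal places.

1.92

Speed ratio: V_B/V_A = (z_B/z_A)^α = (76.7/33.8)^0.265 = (2.2692)^0.265 = 1.24253
Power-density ratio: P_B/P_A = (V_B/V_A)³ = (1.24253)³ = 1.91833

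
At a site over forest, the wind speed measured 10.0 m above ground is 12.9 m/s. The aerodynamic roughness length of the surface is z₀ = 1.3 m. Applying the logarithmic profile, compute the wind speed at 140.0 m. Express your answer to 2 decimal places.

29.59 m/s

Log law: V(z) ∝ ln(z/z₀), so V₂/V₁ = ln(z₂/z₀) / ln(z₁/z₀).
ln(140.0/1.3) = 4.6793, ln(10.0/1.3) = 2.0402
V₂ = 12.9 × 4.6793/2.0402 = 12.9 × 2.2935 = 29.5864 m/s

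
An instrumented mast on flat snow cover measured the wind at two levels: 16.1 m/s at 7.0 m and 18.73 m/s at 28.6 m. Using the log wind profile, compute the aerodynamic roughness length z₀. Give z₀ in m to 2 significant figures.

z₀ ≈ 0.0013 m

Log law: V(z) ∝ ln(z/z₀). With r = V₁/V₂ = 16.1/18.73 = 0.85958,
r · ln(z₂/z₀) = ln(z₁/z₀) ⇒ ln z₀ = (ln z₁ − r·ln z₂)/(1 − r)
ln z₀ = (1.94591 − 0.85958×3.35341) / 0.14042 = -6.6703
z₀ = exp(-6.6703) = 0.001268 m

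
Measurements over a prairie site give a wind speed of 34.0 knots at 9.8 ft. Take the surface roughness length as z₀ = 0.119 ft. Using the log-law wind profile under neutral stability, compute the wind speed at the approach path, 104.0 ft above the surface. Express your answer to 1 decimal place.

52.2 knots

Log law: V(z) ∝ ln(z/z₀), so V₂/V₁ = ln(z₂/z₀) / ln(z₁/z₀).
ln(104.0/0.119) = 6.7730, ln(9.8/0.119) = 4.4110
V₂ = 34.0 × 6.7730/4.4110 = 34.0 × 1.5355 = 52.2063 knots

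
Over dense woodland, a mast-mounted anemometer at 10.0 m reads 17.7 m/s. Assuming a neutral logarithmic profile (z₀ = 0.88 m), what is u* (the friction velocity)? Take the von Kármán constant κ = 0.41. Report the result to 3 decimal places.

Log law: V(z) = (u*/κ) · ln(z/z₀) ⇒ u* = κ · V / ln(z/z₀)
u* = 0.41 × 17.7 / ln(10.0/0.88) = 0.41 × 17.7 / 2.4304
   = 7.2570 / 2.4304 = 2.9859 m/s

u* ≈ 2.986 m/s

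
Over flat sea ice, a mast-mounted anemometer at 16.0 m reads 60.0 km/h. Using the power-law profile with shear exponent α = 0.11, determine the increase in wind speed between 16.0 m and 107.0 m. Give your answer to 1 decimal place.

13.9 km/h

Power law: V₂ = V₁ · (z₂/z₁)^α = 60.0 × (6.6875)^0.11 = 73.9487 km/h
ΔV = 73.9487 − 60.0 = 13.9487 km/h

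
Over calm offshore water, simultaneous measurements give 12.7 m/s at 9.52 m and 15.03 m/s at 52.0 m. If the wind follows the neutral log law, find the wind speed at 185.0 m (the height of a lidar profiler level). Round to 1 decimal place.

Log law: V ∝ ln(z/z₀). From the pair, with r = V₁/V₂ = 0.84498,
ln z₀ = (ln z₁ − r·ln z₂)/(1 − r) = (2.2534 − 0.84498×3.9512)/0.15502 = -7.0010 → z₀ = 0.0009110 m
V₃ = V₁ · ln(z₃/z₀)/ln(z₁/z₀) = 12.7 × 12.2213/9.2544 = 16.7716 m/s

16.8 m/s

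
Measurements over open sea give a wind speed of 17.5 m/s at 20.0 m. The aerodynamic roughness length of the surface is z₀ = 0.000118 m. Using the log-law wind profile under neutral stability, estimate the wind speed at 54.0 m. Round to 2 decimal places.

Log law: V(z) ∝ ln(z/z₀), so V₂/V₁ = ln(z₂/z₀) / ln(z₁/z₀).
ln(54.0/0.000118) = 13.0338, ln(20.0/0.000118) = 12.0406
V₂ = 17.5 × 13.0338/12.0406 = 17.5 × 1.0825 = 18.9436 m/s

18.94 m/s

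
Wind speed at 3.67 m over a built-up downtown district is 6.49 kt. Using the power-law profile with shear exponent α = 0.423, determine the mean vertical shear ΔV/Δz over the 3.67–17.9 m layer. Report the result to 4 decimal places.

Power law: V₂ = V₁ · (z₂/z₁)^α = 6.49 × (4.8774)^0.423 = 12.6867 kt
ΔV/Δz = (12.6867 − 6.49)/(17.9 − 3.67) = 6.1967/14.2300 = 0.43547 kt/m

0.4355 kt/m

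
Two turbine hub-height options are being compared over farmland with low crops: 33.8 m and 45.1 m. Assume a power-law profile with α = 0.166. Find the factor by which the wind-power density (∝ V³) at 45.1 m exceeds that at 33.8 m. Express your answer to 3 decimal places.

Speed ratio: V_B/V_A = (z_B/z_A)^α = (45.1/33.8)^0.166 = (1.3343)^0.166 = 1.04904
Power-density ratio: P_B/P_A = (V_B/V_A)³ = (1.04904)³ = 1.15446

1.154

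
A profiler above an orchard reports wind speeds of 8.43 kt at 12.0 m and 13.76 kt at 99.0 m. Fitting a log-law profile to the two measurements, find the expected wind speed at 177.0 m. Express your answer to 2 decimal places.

Log law: V ∝ ln(z/z₀). From the pair, with r = V₁/V₂ = 0.61265,
ln z₀ = (ln z₁ − r·ln z₂)/(1 − r) = (2.4849 − 0.61265×4.5951)/0.38735 = -0.8526 → z₀ = 0.4263 m
V₃ = V₁ · ln(z₃/z₀)/ln(z₁/z₀) = 8.43 × 6.0288/3.3375 = 15.2276 kt

15.23 kt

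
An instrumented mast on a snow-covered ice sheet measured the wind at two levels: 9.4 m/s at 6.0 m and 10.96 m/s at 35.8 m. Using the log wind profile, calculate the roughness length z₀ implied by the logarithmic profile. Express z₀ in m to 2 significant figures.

Log law: V(z) ∝ ln(z/z₀). With r = V₁/V₂ = 9.4/10.96 = 0.85766,
r · ln(z₂/z₀) = ln(z₁/z₀) ⇒ ln z₀ = (ln z₁ − r·ln z₂)/(1 − r)
ln z₀ = (1.79176 − 0.85766×3.57795) / 0.14234 = -8.9712
z₀ = exp(-8.9712) = 0.0001270 m

z₀ ≈ 0.00013 m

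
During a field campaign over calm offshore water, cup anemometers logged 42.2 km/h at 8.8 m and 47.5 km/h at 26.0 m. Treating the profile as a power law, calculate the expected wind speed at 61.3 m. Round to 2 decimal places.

First find α: α = ln(V₂/V₁)/ln(z₂/z₁) = ln(47.5/42.2)/ln(26.0/8.8) = 0.11831/1.08334 = 0.1092
Extrapolate from 26.0 m to 61.3 m: V₃ = 47.5 × (61.3/26.0)^0.1092 = 47.5 × 1.0982 = 52.1641 km/h

52.16 km/h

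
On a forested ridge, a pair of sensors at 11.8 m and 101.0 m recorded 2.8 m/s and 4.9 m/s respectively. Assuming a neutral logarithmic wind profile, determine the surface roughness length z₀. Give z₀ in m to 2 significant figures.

Log law: V(z) ∝ ln(z/z₀). With r = V₁/V₂ = 2.8/4.9 = 0.57143,
r · ln(z₂/z₀) = ln(z₁/z₀) ⇒ ln z₀ = (ln z₁ − r·ln z₂)/(1 − r)
ln z₀ = (2.46810 − 0.57143×4.61512) / 0.42857 = -0.3946
z₀ = exp(-0.3946) = 0.6740 m

z₀ ≈ 0.67 m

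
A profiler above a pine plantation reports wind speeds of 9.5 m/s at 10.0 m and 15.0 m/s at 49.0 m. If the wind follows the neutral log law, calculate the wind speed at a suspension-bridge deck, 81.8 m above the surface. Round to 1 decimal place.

Log law: V ∝ ln(z/z₀). From the pair, with r = V₁/V₂ = 0.63333,
ln z₀ = (ln z₁ − r·ln z₂)/(1 − r) = (2.3026 − 0.63333×3.8918)/0.36667 = -0.4425 → z₀ = 0.6425 m
V₃ = V₁ · ln(z₃/z₀)/ln(z₁/z₀) = 9.5 × 4.8467/2.7450 = 16.7735 m/s

16.8 m/s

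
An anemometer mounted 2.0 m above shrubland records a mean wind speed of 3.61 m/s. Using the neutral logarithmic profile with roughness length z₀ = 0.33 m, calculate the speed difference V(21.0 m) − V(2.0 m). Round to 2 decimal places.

4.71 m/s

Log law: V₂ = V₁ · ln(z₂/z₀)/ln(z₁/z₀) = 3.61 × 4.1532/1.8018 = 8.3211 m/s
ΔV = 8.3211 − 3.61 = 4.7111 m/s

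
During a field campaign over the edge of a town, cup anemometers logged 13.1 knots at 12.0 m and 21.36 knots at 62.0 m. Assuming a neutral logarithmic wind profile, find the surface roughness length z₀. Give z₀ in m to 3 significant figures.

Log law: V(z) ∝ ln(z/z₀). With r = V₁/V₂ = 13.1/21.36 = 0.61330,
r · ln(z₂/z₀) = ln(z₁/z₀) ⇒ ln z₀ = (ln z₁ − r·ln z₂)/(1 − r)
ln z₀ = (2.48491 − 0.61330×4.12713) / 0.38670 = -0.1196
z₀ = exp(-0.1196) = 0.8873 m

z₀ ≈ 0.887 m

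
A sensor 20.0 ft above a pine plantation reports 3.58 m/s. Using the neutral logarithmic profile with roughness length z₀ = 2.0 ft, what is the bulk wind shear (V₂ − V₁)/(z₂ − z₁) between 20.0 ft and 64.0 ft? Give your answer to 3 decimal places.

Log law: V₂ = V₁ · ln(z₂/z₀)/ln(z₁/z₀) = 3.58 × 3.4657/2.3026 = 5.3884 m/s
ΔV/Δz = (5.3884 − 3.58)/(64.0 − 20.0) = 1.8084/44.0000 = 0.04110 m/s/ft

0.041 m/s/ft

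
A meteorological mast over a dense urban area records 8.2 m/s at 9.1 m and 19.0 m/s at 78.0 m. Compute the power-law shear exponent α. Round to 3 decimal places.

Power law: V₂/V₁ = (z₂/z₁)^α ⇒ α = ln(V₂/V₁) / ln(z₂/z₁)
α = ln(19.0/8.2) / ln(78.0/9.1) = ln(2.3171) / ln(8.5714)
  = 0.84030 / 2.14843 = 0.39112

α ≈ 0.391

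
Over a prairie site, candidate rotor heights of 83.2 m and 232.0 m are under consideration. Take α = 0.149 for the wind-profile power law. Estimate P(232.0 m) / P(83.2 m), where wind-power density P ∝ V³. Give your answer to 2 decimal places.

1.58

Speed ratio: V_B/V_A = (z_B/z_A)^α = (232.0/83.2)^0.149 = (2.7885)^0.149 = 1.16509
Power-density ratio: P_B/P_A = (V_B/V_A)³ = (1.16509)³ = 1.58153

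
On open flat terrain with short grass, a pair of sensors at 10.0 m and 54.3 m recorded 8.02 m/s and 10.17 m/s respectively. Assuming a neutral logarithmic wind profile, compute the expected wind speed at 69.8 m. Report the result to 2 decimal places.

Log law: V ∝ ln(z/z₀). From the pair, with r = V₁/V₂ = 0.78859,
ln z₀ = (ln z₁ − r·ln z₂)/(1 − r) = (2.3026 − 0.78859×3.9945)/0.21141 = -4.0087 → z₀ = 0.01816 m
V₃ = V₁ · ln(z₃/z₀)/ln(z₁/z₀) = 8.02 × 8.2544/6.3113 = 10.4891 m/s

10.49 m/s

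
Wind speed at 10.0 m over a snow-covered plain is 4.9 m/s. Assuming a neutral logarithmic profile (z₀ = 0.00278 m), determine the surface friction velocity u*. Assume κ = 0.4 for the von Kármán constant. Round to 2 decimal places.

u* ≈ 0.24 m/s

Log law: V(z) = (u*/κ) · ln(z/z₀) ⇒ u* = κ · V / ln(z/z₀)
u* = 0.4 × 4.9 / ln(10.0/0.00278) = 0.4 × 4.9 / 8.1879
   = 1.9600 / 8.1879 = 0.2394 m/s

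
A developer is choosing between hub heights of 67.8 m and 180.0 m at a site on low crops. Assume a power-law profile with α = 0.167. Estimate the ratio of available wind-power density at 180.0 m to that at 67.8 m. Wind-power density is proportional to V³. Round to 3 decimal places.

Speed ratio: V_B/V_A = (z_B/z_A)^α = (180.0/67.8)^0.167 = (2.6549)^0.167 = 1.17710
Power-density ratio: P_B/P_A = (V_B/V_A)³ = (1.17710)³ = 1.63097

1.631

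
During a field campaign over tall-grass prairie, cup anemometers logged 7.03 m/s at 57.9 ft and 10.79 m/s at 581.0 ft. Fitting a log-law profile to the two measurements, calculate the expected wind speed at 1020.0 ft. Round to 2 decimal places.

Log law: V ∝ ln(z/z₀). From the pair, with r = V₁/V₂ = 0.65153,
ln z₀ = (ln z₁ − r·ln z₂)/(1 − r) = (4.0587 − 0.65153×6.3648)/0.34847 = -0.2528 → z₀ = 0.7766 ft
V₃ = V₁ · ln(z₃/z₀)/ln(z₁/z₀) = 7.03 × 7.1804/4.3115 = 11.7077 m/s

11.71 m/s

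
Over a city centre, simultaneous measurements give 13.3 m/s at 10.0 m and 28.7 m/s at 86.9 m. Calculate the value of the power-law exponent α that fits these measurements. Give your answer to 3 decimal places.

α ≈ 0.356

Power law: V₂/V₁ = (z₂/z₁)^α ⇒ α = ln(V₂/V₁) / ln(z₂/z₁)
α = ln(28.7/13.3) / ln(86.9/10.0) = ln(2.1579) / ln(8.6900)
  = 0.76913 / 2.16217 = 0.35572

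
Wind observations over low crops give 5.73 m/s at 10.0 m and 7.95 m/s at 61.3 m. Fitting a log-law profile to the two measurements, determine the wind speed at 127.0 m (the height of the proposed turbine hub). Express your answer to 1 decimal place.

8.8 m/s

Log law: V ∝ ln(z/z₀). From the pair, with r = V₁/V₂ = 0.72075,
ln z₀ = (ln z₁ − r·ln z₂)/(1 − r) = (2.3026 − 0.72075×4.1158)/0.27925 = -2.3774 → z₀ = 0.09279 m
V₃ = V₁ · ln(z₃/z₀)/ln(z₁/z₀) = 5.73 × 7.2216/4.6800 = 8.8418 m/s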